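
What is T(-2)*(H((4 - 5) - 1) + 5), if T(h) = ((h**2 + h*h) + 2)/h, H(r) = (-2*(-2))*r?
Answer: 15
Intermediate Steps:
H(r) = 4*r
T(h) = (2 + 2*h**2)/h (T(h) = ((h**2 + h**2) + 2)/h = (2*h**2 + 2)/h = (2 + 2*h**2)/h)
T(-2)*(H((4 - 5) - 1) + 5) = (2*(-2) + 2/(-2))*(4*((4 - 5) - 1) + 5) = (-4 + 2*(-1/2))*(4*(-1 - 1) + 5) = (-4 - 1)*(4*(-2) + 5) = -5*(-8 + 5) = -5*(-3) = 15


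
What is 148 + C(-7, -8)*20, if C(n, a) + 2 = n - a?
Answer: 128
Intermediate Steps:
C(n, a) = -2 + n - a (C(n, a) = -2 + (n - a) = -2 + n - a)
148 + C(-7, -8)*20 = 148 + (-2 - 7 - 1*(-8))*20 = 148 + (-2 - 7 + 8)*20 = 148 - 1*20 = 148 - 20 = 128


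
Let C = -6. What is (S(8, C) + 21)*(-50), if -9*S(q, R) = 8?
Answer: -9050/9 ≈ -1005.6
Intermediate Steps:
S(q, R) = -8/9 (S(q, R) = -⅑*8 = -8/9)
(S(8, C) + 21)*(-50) = (-8/9 + 21)*(-50) = (181/9)*(-50) = -9050/9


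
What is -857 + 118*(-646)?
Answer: -77085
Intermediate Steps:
-857 + 118*(-646) = -857 - 76228 = -77085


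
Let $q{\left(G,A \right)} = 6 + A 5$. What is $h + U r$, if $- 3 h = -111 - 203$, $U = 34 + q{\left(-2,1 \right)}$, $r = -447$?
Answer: $- \frac{60031}{3} \approx -20010.0$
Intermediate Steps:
$q{\left(G,A \right)} = 6 + 5 A$
$U = 45$ ($U = 34 + \left(6 + 5 \cdot 1\right) = 34 + \left(6 + 5\right) = 34 + 11 = 45$)
$h = \frac{314}{3}$ ($h = - \frac{-111 - 203}{3} = \left(- \frac{1}{3}\right) \left(-314\right) = \frac{314}{3} \approx 104.67$)
$h + U r = \frac{314}{3} + 45 \left(-447\right) = \frac{314}{3} - 20115 = - \frac{60031}{3}$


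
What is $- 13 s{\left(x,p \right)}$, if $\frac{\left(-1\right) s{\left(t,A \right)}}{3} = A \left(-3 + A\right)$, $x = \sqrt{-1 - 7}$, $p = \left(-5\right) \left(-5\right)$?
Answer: $21450$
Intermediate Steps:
$p = 25$
$x = 2 i \sqrt{2}$ ($x = \sqrt{-8} = 2 i \sqrt{2} \approx 2.8284 i$)
$s{\left(t,A \right)} = - 3 A \left(-3 + A\right)$
$- 13 s{\left(x,p \right)} = - 13 \cdot 3 \cdot 25 \left(3 - 25\right) = - 13 \cdot 3 \cdot 25 \left(-22\right) = \left(-13\right) \left(-1650\right) = 21450$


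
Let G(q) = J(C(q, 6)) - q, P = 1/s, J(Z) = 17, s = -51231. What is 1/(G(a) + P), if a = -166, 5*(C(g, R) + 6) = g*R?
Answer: 51231/9375272 ≈ 0.0054645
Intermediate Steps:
C(g, R) = -6 + R*g/5 (C(g, R) = -6 + (g*R)/5 = -6 + (R*g)/5 = -6 + R*g/5)
P = -1/51231 (P = 1/(-51231) = -1/51231 ≈ -1.9519e-5)
G(q) = 17 - q
1/(G(a) + P) = 1/((17 - 1*(-166)) - 1/51231) = 1/((17 + 166) - 1/51231) = 1/(183 - 1/51231) = 1/(9375272/51231) = 51231/9375272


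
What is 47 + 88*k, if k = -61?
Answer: -5321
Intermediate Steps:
47 + 88*k = 47 + 88*(-61) = 47 - 5368 = -5321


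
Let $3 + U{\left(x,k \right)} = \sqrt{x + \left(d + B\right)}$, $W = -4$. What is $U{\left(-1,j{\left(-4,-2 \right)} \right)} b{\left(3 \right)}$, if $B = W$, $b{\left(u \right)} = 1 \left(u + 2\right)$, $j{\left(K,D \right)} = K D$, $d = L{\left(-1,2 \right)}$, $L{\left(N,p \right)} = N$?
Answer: $-15 + 5 i \sqrt{6} \approx -15.0 + 12.247 i$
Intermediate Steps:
$d = -1$
$j{\left(K,D \right)} = D K$
$b{\left(u \right)} = 2 + u$ ($b{\left(u \right)} = 1 \left(2 + u\right) = 2 + u$)
$B = -4$
$U{\left(x,k \right)} = -3 + \sqrt{-5 + x}$ ($U{\left(x,k \right)} = -3 + \sqrt{x - 5} = -3 + \sqrt{-5 + x}$)
$U{\left(-1,j{\left(-4,-2 \right)} \right)} b{\left(3 \right)} = \left(-3 + \sqrt{-5 - 1}\right) \left(2 + 3\right) = \left(-3 + \sqrt{-6}\right) 5 = \left(-3 + i \sqrt{6}\right) 5 = -15 + 5 i \sqrt{6}$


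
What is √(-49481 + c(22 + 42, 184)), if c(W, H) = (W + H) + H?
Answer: 7*I*√1001 ≈ 221.47*I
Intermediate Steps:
c(W, H) = W + 2*H (c(W, H) = (H + W) + H = W + 2*H)
√(-49481 + c(22 + 42, 184)) = √(-49481 + ((22 + 42) + 2*184)) = √(-49481 + (64 + 368)) = √(-49481 + 432) = √(-49049) = 7*I*√1001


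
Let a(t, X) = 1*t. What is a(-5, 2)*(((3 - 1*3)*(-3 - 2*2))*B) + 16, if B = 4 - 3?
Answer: 16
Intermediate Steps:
B = 1
a(t, X) = t
a(-5, 2)*(((3 - 1*3)*(-3 - 2*2))*B) + 16 = -5*(3 - 1*3)*(-3 - 2*2) + 16 = -5*(3 - 3)*(-3 - 4) + 16 = -5*0*(-7) + 16 = -0 + 16 = -5*0 + 16 = 0 + 16 = 16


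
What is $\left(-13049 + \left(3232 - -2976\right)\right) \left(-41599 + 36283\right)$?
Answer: $36366756$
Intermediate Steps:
$\left(-13049 + \left(3232 - -2976\right)\right) \left(-41599 + 36283\right) = \left(-13049 + \left(3232 + 2976\right)\right) \left(-5316\right) = \left(-13049 + 6208\right) \left(-5316\right) = \left(-6841\right) \left(-5316\right) = 36366756$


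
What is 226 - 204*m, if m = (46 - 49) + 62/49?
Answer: 28414/49 ≈ 579.88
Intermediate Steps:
m = -85/49 (m = -3 + 62*(1/49) = -3 + 62/49 = -85/49 ≈ -1.7347)
226 - 204*m = 226 - 204*(-85/49) = 226 + 17340/49 = 28414/49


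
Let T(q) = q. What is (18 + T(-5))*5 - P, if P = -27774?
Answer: 27839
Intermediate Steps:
(18 + T(-5))*5 - P = (18 - 5)*5 - 1*(-27774) = 13*5 + 27774 = 65 + 27774 = 27839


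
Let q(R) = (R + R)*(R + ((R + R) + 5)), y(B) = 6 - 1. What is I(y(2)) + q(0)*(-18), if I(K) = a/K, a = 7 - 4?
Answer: 3/5 ≈ 0.60000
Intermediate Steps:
y(B) = 5
a = 3
I(K) = 3/K
q(R) = 2*R*(5 + 3*R) (q(R) = (2*R)*(R + (2*R + 5)) = (2*R)*(R + (5 + 2*R)) = (2*R)*(5 + 3*R) = 2*R*(5 + 3*R))
I(y(2)) + q(0)*(-18) = 3/5 + (2*0*(5 + 3*0))*(-18) = 3*(1/5) + (2*0*(5 + 0))*(-18) = 3/5 + (2*0*5)*(-18) = 3/5 + 0*(-18) = 3/5 + 0 = 3/5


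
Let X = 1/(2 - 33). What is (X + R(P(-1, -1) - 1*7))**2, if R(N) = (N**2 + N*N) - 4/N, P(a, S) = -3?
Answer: 964537249/24025 ≈ 40147.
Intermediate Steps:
X = -1/31 (X = 1/(-31) = -1/31 ≈ -0.032258)
R(N) = -4/N + 2*N**2 (R(N) = (N**2 + N**2) - 4/N = 2*N**2 - 4/N = -4/N + 2*N**2)
(X + R(P(-1, -1) - 1*7))**2 = (-1/31 + 2*(-2 + (-3 - 1*7)**3)/(-3 - 1*7))**2 = (-1/31 + 2*(-2 + (-3 - 7)**3)/(-3 - 7))**2 = (-1/31 + 2*(-2 + (-10)**3)/(-10))**2 = (-1/31 + 2*(-1/10)*(-2 - 1000))**2 = (-1/31 + 2*(-1/10)*(-1002))**2 = (-1/31 + 1002/5)**2 = (31057/155)**2 = 964537249/24025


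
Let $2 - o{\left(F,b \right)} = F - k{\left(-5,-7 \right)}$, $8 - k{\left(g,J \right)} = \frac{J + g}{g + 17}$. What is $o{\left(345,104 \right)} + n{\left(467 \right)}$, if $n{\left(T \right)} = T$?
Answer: $133$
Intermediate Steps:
$k{\left(g,J \right)} = 8 - \frac{J + g}{17 + g}$ ($k{\left(g,J \right)} = 8 - \frac{J + g}{g + 17} = 8 - \frac{J + g}{17 + g}$)
$o{\left(F,b \right)} = 11 - F$ ($o{\left(F,b \right)} = 2 - \left(F - \frac{136 - -7 + 7 \left(-5\right)}{17 - 5}\right) = 2 - \left(F - \frac{136 + 7 - 35}{12}\right) = 2 - \left(F - \frac{1}{12} \cdot 108\right) = 2 - \left(F - 9\right) = 2 - \left(-9 + F\right) = 11 - F$)
$o{\left(345,104 \right)} + n{\left(467 \right)} = \left(11 - 345\right) + 467 = -334 + 467 = 133$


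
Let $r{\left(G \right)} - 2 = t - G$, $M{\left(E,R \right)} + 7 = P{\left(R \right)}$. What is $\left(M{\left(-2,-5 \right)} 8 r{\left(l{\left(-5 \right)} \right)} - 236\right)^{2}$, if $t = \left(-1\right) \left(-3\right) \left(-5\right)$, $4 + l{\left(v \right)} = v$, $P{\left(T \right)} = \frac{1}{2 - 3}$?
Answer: $400$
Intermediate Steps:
$P{\left(T \right)} = -1$ ($P{\left(T \right)} = \frac{1}{-1} = -1$)
$l{\left(v \right)} = -4 + v$
$M{\left(E,R \right)} = -8$ ($M{\left(E,R \right)} = -7 - 1 = -8$)
$t = -15$ ($t = 3 \left(-5\right) = -15$)
$r{\left(G \right)} = -13 - G$ ($r{\left(G \right)} = 2 - \left(15 + G\right) = -13 - G$)
$\left(M{\left(-2,-5 \right)} 8 r{\left(l{\left(-5 \right)} \right)} - 236\right)^{2} = \left(\left(-8\right) 8 \left(-13 - \left(-4 - 5\right)\right) - 236\right)^{2} = \left(- 64 \left(-13 - -9\right) - 236\right)^{2} = \left(- 64 \left(-13 + 9\right) - 236\right)^{2} = \left(\left(-64\right) \left(-4\right) - 236\right)^{2} = \left(256 - 236\right)^{2} = 20^{2} = 400$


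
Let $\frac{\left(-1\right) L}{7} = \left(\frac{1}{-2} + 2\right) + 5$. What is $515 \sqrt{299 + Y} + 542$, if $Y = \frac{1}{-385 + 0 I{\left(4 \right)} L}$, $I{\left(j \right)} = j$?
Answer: $542 + \frac{103 \sqrt{44318890}}{77} \approx 9447.1$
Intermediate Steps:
$L = - \frac{91}{2}$ ($L = - 7 \left(\left(\frac{1}{-2} + 2\right) + 5\right) = - 7 \left(\left(- \frac{1}{2} + 2\right) + 5\right) = - 7 \left(\frac{3}{2} + 5\right) = \left(-7\right) \frac{13}{2} = - \frac{91}{2} \approx -45.5$)
$Y = - \frac{1}{385}$ ($Y = \frac{1}{-385 + 0 \cdot 4 \left(- \frac{91}{2}\right)} = \frac{1}{-385 + 0 \left(- \frac{91}{2}\right)} = \frac{1}{-385 + 0} = \frac{1}{-385} = - \frac{1}{385} \approx -0.0025974$)
$515 \sqrt{299 + Y} + 542 = 515 \sqrt{299 - \frac{1}{385}} + 542 = 515 \sqrt{\frac{115114}{385}} + 542 = 515 \frac{\sqrt{44318890}}{385} + 542 = \frac{103 \sqrt{44318890}}{77} + 542 = 542 + \frac{103 \sqrt{44318890}}{77}$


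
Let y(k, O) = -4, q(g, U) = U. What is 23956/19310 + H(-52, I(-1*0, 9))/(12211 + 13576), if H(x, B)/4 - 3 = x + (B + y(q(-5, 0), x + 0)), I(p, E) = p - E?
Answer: 306482246/248973485 ≈ 1.2310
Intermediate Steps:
H(x, B) = -4 + 4*B + 4*x (H(x, B) = 12 + 4*(x + (B - 4)) = 12 + 4*(x + (-4 + B)) = 12 + 4*(-4 + B + x) = 12 + (-16 + 4*B + 4*x) = -4 + 4*B + 4*x)
23956/19310 + H(-52, I(-1*0, 9))/(12211 + 13576) = 23956/19310 + (-4 + 4*(-1*0 - 1*9) + 4*(-52))/(12211 + 13576) = 23956*(1/19310) + (-4 + 4*(0 - 9) - 208)/25787 = 11978/9655 + (-4 + 4*(-9) - 208)*(1/25787) = 11978/9655 + (-4 - 36 - 208)*(1/25787) = 11978/9655 - 248*1/25787 = 11978/9655 - 248/25787 = 306482246/248973485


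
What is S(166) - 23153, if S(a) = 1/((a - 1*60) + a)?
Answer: -6297615/272 ≈ -23153.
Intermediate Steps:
S(a) = 1/(-60 + 2*a) (S(a) = 1/((a - 60) + a) = 1/((-60 + a) + a) = 1/(-60 + 2*a))
S(166) - 23153 = 1/(2*(-30 + 166)) - 23153 = (½)/136 - 23153 = (½)*(1/136) - 23153 = 1/272 - 23153 = -6297615/272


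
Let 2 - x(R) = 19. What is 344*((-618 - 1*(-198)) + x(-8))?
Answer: -150328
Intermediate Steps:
x(R) = -17 (x(R) = 2 - 1*19 = 2 - 19 = -17)
344*((-618 - 1*(-198)) + x(-8)) = 344*((-618 - 1*(-198)) - 17) = 344*((-618 + 198) - 17) = 344*(-420 - 17) = 344*(-437) = -150328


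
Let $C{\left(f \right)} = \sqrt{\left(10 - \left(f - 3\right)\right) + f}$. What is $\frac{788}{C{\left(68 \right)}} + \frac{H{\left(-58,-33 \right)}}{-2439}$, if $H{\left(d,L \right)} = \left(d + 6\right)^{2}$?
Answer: $- \frac{2704}{2439} + \frac{788 \sqrt{13}}{13} \approx 217.44$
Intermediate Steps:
$H{\left(d,L \right)} = \left(6 + d\right)^{2}$
$C{\left(f \right)} = \sqrt{13}$ ($C{\left(f \right)} = \sqrt{\left(10 - \left(-3 + f\right)\right) + f} = \sqrt{\left(13 - f\right) + f} = \sqrt{13}$)
$\frac{788}{C{\left(68 \right)}} + \frac{H{\left(-58,-33 \right)}}{-2439} = \frac{788}{\sqrt{13}} + \frac{\left(6 - 58\right)^{2}}{-2439} = 788 \frac{\sqrt{13}}{13} + \left(-52\right)^{2} \left(- \frac{1}{2439}\right) = \frac{788 \sqrt{13}}{13} + 2704 \left(- \frac{1}{2439}\right) = \frac{788 \sqrt{13}}{13} - \frac{2704}{2439} = - \frac{2704}{2439} + \frac{788 \sqrt{13}}{13}$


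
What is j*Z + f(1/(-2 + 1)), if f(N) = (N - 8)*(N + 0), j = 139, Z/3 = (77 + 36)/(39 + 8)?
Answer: 47544/47 ≈ 1011.6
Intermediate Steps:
Z = 339/47 (Z = 3*((77 + 36)/(39 + 8)) = 3*(113/47) = 339/47 ≈ 7.2128)
f(N) = N*(-8 + N) (f(N) = (-8 + N)*N = N*(-8 + N))
j*Z + f(1/(-2 + 1)) = 139*(339/47) + (-8 + 1/(-2 + 1))/(-2 + 1) = 47121/47 + (-8 + 1/(-1))/(-1) = 47121/47 - (-8 - 1) = 47121/47 - 1*(-9) = 47121/47 + 9 = 47544/47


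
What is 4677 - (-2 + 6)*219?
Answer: 3801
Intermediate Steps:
4677 - (-2 + 6)*219 = 4677 - 4*219 = 4677 - 1*876 = 4677 - 876 = 3801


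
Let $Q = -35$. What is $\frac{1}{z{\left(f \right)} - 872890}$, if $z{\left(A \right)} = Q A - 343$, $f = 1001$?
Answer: $- \frac{1}{908268} \approx -1.101 \cdot 10^{-6}$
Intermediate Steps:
$z{\left(A \right)} = -343 - 35 A$ ($z{\left(A \right)} = - 35 A - 343 = -343 - 35 A$)
$\frac{1}{z{\left(f \right)} - 872890} = \frac{1}{\left(-343 - 35035\right) - 872890} = \frac{1}{-35378 - 872890} = \frac{1}{-908268} = - \frac{1}{908268}$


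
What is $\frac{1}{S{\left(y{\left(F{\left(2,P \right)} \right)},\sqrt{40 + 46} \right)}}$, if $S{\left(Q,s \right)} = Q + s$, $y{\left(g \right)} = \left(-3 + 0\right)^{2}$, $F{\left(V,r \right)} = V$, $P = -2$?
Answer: $- \frac{9}{5} + \frac{\sqrt{86}}{5} \approx 0.054724$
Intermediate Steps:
$y{\left(g \right)} = 9$ ($y{\left(g \right)} = \left(-3\right)^{2} = 9$)
$\frac{1}{S{\left(y{\left(F{\left(2,P \right)} \right)},\sqrt{40 + 46} \right)}} = \frac{1}{9 + \sqrt{40 + 46}} = \frac{1}{9 + \sqrt{86}}$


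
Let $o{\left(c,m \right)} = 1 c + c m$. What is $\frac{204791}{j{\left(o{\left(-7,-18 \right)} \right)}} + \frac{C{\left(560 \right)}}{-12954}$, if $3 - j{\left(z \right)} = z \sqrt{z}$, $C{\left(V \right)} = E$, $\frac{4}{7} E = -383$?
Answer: $- \frac{13658232109}{43658866200} - \frac{24370129 \sqrt{119}}{1685150} \approx -158.07$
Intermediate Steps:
$E = - \frac{2681}{4}$ ($E = \frac{7}{4} \left(-383\right) = - \frac{2681}{4} \approx -670.25$)
$C{\left(V \right)} = - \frac{2681}{4}$
$o{\left(c,m \right)} = c + c m$
$j{\left(z \right)} = 3 - z^{\frac{3}{2}}$ ($j{\left(z \right)} = 3 - z \sqrt{z} = 3 - z^{\frac{3}{2}}$)
$\frac{204791}{j{\left(o{\left(-7,-18 \right)} \right)}} + \frac{C{\left(560 \right)}}{-12954} = \frac{204791}{3 - \left(- 7 \left(1 - 18\right)\right)^{\frac{3}{2}}} - \frac{2681}{4 \left(-12954\right)} = \frac{204791}{3 - \left(\left(-7\right) \left(-17\right)\right)^{\frac{3}{2}}} - - \frac{2681}{51816} = \frac{204791}{3 - 119^{\frac{3}{2}}} + \frac{2681}{51816} = \frac{204791}{3 - 119 \sqrt{119}} + \frac{2681}{51816} = \frac{2681}{51816} + \frac{204791}{3 - 119 \sqrt{119}}$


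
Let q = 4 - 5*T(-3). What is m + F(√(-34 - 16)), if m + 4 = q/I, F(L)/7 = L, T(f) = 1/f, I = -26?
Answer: -329/78 + 35*I*√2 ≈ -4.2179 + 49.497*I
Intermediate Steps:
q = 17/3 (q = 4 - 5/(-3) = 4 - 5*(-⅓) = 4 + 5/3 = 17/3 ≈ 5.6667)
F(L) = 7*L
m = -329/78 (m = -4 + (17/3)/(-26) = -4 + (17/3)*(-1/26) = -4 - 17/78 = -329/78 ≈ -4.2179)
m + F(√(-34 - 16)) = -329/78 + 7*√(-34 - 16) = -329/78 + 7*√(-50) = -329/78 + 7*(5*I*√2) = -329/78 + 35*I*√2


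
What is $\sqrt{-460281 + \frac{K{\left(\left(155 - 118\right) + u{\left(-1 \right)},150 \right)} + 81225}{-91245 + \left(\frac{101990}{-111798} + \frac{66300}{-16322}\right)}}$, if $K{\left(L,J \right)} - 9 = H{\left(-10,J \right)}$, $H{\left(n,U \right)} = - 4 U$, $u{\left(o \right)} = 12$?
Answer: $\frac{7 i \sqrt{162775161964608143685434896854}}{4162748444710} \approx 678.44 i$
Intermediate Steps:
$K{\left(L,J \right)} = 9 - 4 J$
$\sqrt{-460281 + \frac{K{\left(\left(155 - 118\right) + u{\left(-1 \right)},150 \right)} + 81225}{-91245 + \left(\frac{101990}{-111798} + \frac{66300}{-16322}\right)}} = \sqrt{-460281 + \frac{\left(9 - 600\right) + 81225}{-91245 + \left(\frac{101990}{-111798} + \frac{66300}{-16322}\right)}} = \sqrt{-460281 + \frac{\left(9 - 600\right) + 81225}{-91245 + \left(101990 \left(- \frac{1}{111798}\right) + 66300 \left(- \frac{1}{16322}\right)\right)}} = \sqrt{-460281 + \frac{-591 + 81225}{-91245 - \frac{2269222045}{456191739}}} = \sqrt{-460281 + \frac{80634}{-91245 - \frac{2269222045}{456191739}}} = \sqrt{-460281 + \frac{80634}{- \frac{41627484447100}{456191739}}} = \sqrt{-460281 + 80634 \left(- \frac{456191739}{41627484447100}\right)} = \sqrt{-460281 - \frac{18392282341263}{20813742223550}} = \sqrt{- \frac{9580188476680158813}{20813742223550}} = \frac{7 i \sqrt{162775161964608143685434896854}}{4162748444710}$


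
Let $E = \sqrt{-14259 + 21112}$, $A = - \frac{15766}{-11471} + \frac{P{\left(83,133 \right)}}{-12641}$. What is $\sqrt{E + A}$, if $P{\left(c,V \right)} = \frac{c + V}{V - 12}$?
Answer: $\frac{\sqrt{3496442660435241890 + 2544197329908268441 \sqrt{6853}}}{1595054021} \approx 9.1737$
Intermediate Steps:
$P{\left(c,V \right)} = \frac{V + c}{-12 + V}$
$A = \frac{24112580990}{17545594231}$ ($A = - \frac{15766}{-11471} + \frac{\frac{1}{-12 + 133} \left(133 + 83\right)}{-12641} = \left(-15766\right) \left(- \frac{1}{11471}\right) + \frac{1}{121} \cdot 216 \left(- \frac{1}{12641}\right) = \frac{15766}{11471} + \frac{1}{121} \cdot 216 \left(- \frac{1}{12641}\right) = \frac{15766}{11471} + \frac{216}{121} \left(- \frac{1}{12641}\right) = \frac{15766}{11471} - \frac{216}{1529561} = \frac{24112580990}{17545594231} \approx 1.3743$)
$E = \sqrt{6853} \approx 82.783$
$\sqrt{E + A} = \sqrt{\sqrt{6853} + \frac{24112580990}{17545594231}} = \sqrt{\frac{24112580990}{17545594231} + \sqrt{6853}}$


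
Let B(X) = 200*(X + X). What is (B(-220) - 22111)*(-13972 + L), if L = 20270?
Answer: -693479078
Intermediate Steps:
B(X) = 400*X (B(X) = 200*(2*X) = 400*X)
(B(-220) - 22111)*(-13972 + L) = (400*(-220) - 22111)*(-13972 + 20270) = (-88000 - 22111)*6298 = -110111*6298 = -693479078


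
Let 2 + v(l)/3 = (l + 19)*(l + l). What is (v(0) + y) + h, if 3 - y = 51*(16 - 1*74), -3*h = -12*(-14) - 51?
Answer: 2916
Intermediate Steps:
v(l) = -6 + 6*l*(19 + l) (v(l) = -6 + 3*((l + 19)*(l + l)) = -6 + 3*((19 + l)*(2*l)) = -6 + 3*(2*l*(19 + l)) = -6 + 6*l*(19 + l))
h = -39 (h = -(-12*(-14) - 51)/3 = -(168 - 51)/3 = -⅓*117 = -39)
y = 2961 (y = 3 - 51*(16 - 1*74) = 3 - 51*(16 - 74) = 3 - 51*(-58) = 3 - 1*(-2958) = 3 + 2958 = 2961)
(v(0) + y) + h = ((-6 + 6*0² + 114*0) + 2961) - 39 = ((-6 + 6*0 + 0) + 2961) - 39 = ((-6 + 0 + 0) + 2961) - 39 = (-6 + 2961) - 39 = 2955 - 39 = 2916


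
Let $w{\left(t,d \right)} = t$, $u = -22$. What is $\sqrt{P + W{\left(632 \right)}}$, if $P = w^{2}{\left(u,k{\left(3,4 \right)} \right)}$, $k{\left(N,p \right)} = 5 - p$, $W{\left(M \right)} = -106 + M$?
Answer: $\sqrt{1010} \approx 31.78$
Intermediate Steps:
$P = 484$ ($P = \left(-22\right)^{2} = 484$)
$\sqrt{P + W{\left(632 \right)}} = \sqrt{484 + \left(-106 + 632\right)} = \sqrt{484 + 526} = \sqrt{1010}$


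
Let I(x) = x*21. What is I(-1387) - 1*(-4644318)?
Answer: 4615191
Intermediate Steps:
I(x) = 21*x
I(-1387) - 1*(-4644318) = 21*(-1387) - 1*(-4644318) = -29127 + 4644318 = 4615191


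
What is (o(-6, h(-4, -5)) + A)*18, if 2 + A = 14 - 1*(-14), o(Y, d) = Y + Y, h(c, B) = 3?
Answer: 252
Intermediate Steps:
o(Y, d) = 2*Y
A = 26 (A = -2 + (14 - 1*(-14)) = -2 + (14 + 14) = -2 + 28 = 26)
(o(-6, h(-4, -5)) + A)*18 = (2*(-6) + 26)*18 = (-12 + 26)*18 = 14*18 = 252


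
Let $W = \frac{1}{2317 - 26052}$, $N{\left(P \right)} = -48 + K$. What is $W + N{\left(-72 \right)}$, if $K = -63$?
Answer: $- \frac{2634586}{23735} \approx -111.0$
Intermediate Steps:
$N{\left(P \right)} = -111$ ($N{\left(P \right)} = -48 - 63 = -111$)
$W = - \frac{1}{23735}$ ($W = \frac{1}{-23735} = - \frac{1}{23735} \approx -4.2132 \cdot 10^{-5}$)
$W + N{\left(-72 \right)} = - \frac{1}{23735} - 111 = - \frac{2634586}{23735}$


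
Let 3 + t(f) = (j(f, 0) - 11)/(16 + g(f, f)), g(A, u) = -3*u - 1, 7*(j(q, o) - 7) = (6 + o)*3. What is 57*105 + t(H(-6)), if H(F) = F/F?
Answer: 251239/42 ≈ 5981.9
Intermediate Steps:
j(q, o) = 67/7 + 3*o/7 (j(q, o) = 7 + ((6 + o)*3)/7 = 7 + (18 + 3*o)/7 = 7 + (18/7 + 3*o/7) = 67/7 + 3*o/7)
H(F) = 1
g(A, u) = -1 - 3*u
t(f) = -3 - 10/(7*(15 - 3*f)) (t(f) = -3 + ((67/7 + (3/7)*0) - 11)/(16 + (-1 - 3*f)) = -3 + ((67/7 + 0) - 11)/(15 - 3*f) = -3 + (67/7 - 11)/(15 - 3*f) = -3 - 10/(7*(15 - 3*f)))
57*105 + t(H(-6)) = 57*105 + (325 - 63*1)/(21*(-5 + 1)) = 5985 + (1/21)*(325 - 63)/(-4) = 5985 + (1/21)*(-¼)*262 = 5985 - 131/42 = 251239/42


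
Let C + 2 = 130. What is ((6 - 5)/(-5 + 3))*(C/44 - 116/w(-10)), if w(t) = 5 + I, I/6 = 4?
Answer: 6/11 ≈ 0.54545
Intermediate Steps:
I = 24 (I = 6*4 = 24)
C = 128 (C = -2 + 130 = 128)
w(t) = 29 (w(t) = 5 + 24 = 29)
((6 - 5)/(-5 + 3))*(C/44 - 116/w(-10)) = ((6 - 5)/(-5 + 3))*(128/44 - 116/29) = (1/(-2))*(128*(1/44) - 116*1/29) = (1*(-1/2))*(32/11 - 4) = -1/2*(-12/11) = 6/11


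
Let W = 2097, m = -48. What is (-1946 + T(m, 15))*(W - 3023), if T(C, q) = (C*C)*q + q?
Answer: -30214454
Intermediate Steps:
T(C, q) = q + q*C**2 (T(C, q) = C**2*q + q = q*C**2 + q = q + q*C**2)
(-1946 + T(m, 15))*(W - 3023) = (-1946 + 15*(1 + (-48)**2))*(2097 - 3023) = (-1946 + 15*(1 + 2304))*(-926) = (-1946 + 15*2305)*(-926) = (-1946 + 34575)*(-926) = 32629*(-926) = -30214454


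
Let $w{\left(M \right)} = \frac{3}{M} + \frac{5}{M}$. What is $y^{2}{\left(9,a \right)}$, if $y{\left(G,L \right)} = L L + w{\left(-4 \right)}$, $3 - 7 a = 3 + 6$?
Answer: $\frac{3844}{2401} \approx 1.601$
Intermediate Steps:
$a = - \frac{6}{7}$ ($a = \frac{3}{7} - \frac{3 + 6}{7} = \frac{3}{7} - \frac{9}{7} = - \frac{6}{7} \approx -0.85714$)
$w{\left(M \right)} = \frac{8}{M}$
$y{\left(G,L \right)} = -2 + L^{2}$ ($y{\left(G,L \right)} = L L + \frac{8}{-4} = L^{2} + 8 \left(- \frac{1}{4}\right) = L^{2} - 2 = -2 + L^{2}$)
$y^{2}{\left(9,a \right)} = \left(-2 + \left(- \frac{6}{7}\right)^{2}\right)^{2} = \left(-2 + \frac{36}{49}\right)^{2} = \left(- \frac{62}{49}\right)^{2} = \frac{3844}{2401}$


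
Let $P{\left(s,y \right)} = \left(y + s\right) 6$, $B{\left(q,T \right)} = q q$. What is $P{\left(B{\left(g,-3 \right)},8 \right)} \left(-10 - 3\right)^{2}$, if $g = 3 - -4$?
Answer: $57798$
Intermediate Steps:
$g = 7$ ($g = 3 + 4 = 7$)
$B{\left(q,T \right)} = q^{2}$
$P{\left(s,y \right)} = 6 s + 6 y$ ($P{\left(s,y \right)} = \left(s + y\right) 6 = 6 s + 6 y$)
$P{\left(B{\left(g,-3 \right)},8 \right)} \left(-10 - 3\right)^{2} = \left(6 \cdot 7^{2} + 6 \cdot 8\right) \left(-10 - 3\right)^{2} = \left(6 \cdot 49 + 48\right) \left(-13\right)^{2} = \left(294 + 48\right) 169 = 342 \cdot 169 = 57798$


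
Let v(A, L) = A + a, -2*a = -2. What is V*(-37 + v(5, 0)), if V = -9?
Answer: 279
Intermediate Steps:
a = 1 (a = -½*(-2) = 1)
v(A, L) = 1 + A (v(A, L) = A + 1 = 1 + A)
V*(-37 + v(5, 0)) = -9*(-37 + (1 + 5)) = -9*(-37 + 6) = -9*(-31) = 279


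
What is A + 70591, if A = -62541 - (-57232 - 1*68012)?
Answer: 133294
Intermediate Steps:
A = 62703 (A = -62541 - (-57232 - 68012) = -62541 - 1*(-125244) = -62541 + 125244 = 62703)
A + 70591 = 62703 + 70591 = 133294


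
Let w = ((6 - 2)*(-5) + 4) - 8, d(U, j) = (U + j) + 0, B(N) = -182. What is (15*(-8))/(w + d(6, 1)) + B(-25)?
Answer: -2974/17 ≈ -174.94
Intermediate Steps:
d(U, j) = U + j
w = -24 (w = (4*(-5) + 4) - 8 = (-20 + 4) - 8 = -16 - 8 = -24)
(15*(-8))/(w + d(6, 1)) + B(-25) = (15*(-8))/(-24 + (6 + 1)) - 182 = -120/(-24 + 7) - 182 = -120/(-17) - 182 = -120*(-1/17) - 182 = 120/17 - 182 = -2974/17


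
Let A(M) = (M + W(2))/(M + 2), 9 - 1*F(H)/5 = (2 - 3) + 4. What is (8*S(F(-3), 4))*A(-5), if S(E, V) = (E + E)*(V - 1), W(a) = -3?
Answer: 3840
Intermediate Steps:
F(H) = 30 (F(H) = 45 - 5*((2 - 3) + 4) = 45 - 5*(-1 + 4) = 45 - 5*3 = 45 - 15 = 30)
S(E, V) = 2*E*(-1 + V) (S(E, V) = (2*E)*(-1 + V) = 2*E*(-1 + V))
A(M) = (-3 + M)/(2 + M) (A(M) = (M - 3)/(M + 2) = (-3 + M)/(2 + M))
(8*S(F(-3), 4))*A(-5) = (8*(2*30*(-1 + 4)))*((-3 - 5)/(2 - 5)) = (8*(2*30*3))*(-8/(-3)) = (8*180)*(-⅓*(-8)) = 1440*(8/3) = 3840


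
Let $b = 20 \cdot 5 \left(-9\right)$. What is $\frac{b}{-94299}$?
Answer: $\frac{300}{31433} \approx 0.0095441$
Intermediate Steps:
$b = -900$ ($b = 100 \left(-9\right) = -900$)
$\frac{b}{-94299} = - \frac{900}{-94299} = \left(-900\right) \left(- \frac{1}{94299}\right) = \frac{300}{31433}$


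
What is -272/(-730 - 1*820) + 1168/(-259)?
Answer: -869976/200725 ≈ -4.3342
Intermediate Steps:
-272/(-730 - 1*820) + 1168/(-259) = -272/(-730 - 820) + 1168*(-1/259) = -272/(-1550) - 1168/259 = -272*(-1/1550) - 1168/259 = 136/775 - 1168/259 = -869976/200725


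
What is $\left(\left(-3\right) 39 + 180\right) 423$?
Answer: $26649$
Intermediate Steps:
$\left(\left(-3\right) 39 + 180\right) 423 = \left(-117 + 180\right) 423 = 63 \cdot 423 = 26649$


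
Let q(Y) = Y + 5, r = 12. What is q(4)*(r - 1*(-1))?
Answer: 117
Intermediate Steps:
q(Y) = 5 + Y
q(4)*(r - 1*(-1)) = (5 + 4)*(12 - 1*(-1)) = 9*(12 + 1) = 9*13 = 117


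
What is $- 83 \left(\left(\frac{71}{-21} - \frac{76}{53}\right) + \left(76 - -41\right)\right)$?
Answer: $- \frac{10363546}{1113} \approx -9311.4$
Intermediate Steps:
$- 83 \left(\left(\frac{71}{-21} - \frac{76}{53}\right) + \left(76 - -41\right)\right) = - 83 \left(\left(71 \left(- \frac{1}{21}\right) - \frac{76}{53}\right) + \left(76 + 41\right)\right) = - 83 \left(\left(- \frac{71}{21} - \frac{76}{53}\right) + 117\right) = - 83 \left(- \frac{5359}{1113} + 117\right) = \left(-83\right) \frac{124862}{1113} = - \frac{10363546}{1113}$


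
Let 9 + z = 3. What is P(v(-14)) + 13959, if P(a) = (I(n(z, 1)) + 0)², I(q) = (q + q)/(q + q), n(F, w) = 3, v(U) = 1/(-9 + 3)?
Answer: 13960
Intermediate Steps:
v(U) = -⅙ (v(U) = 1/(-6) = -⅙)
z = -6 (z = -9 + 3 = -6)
I(q) = 1 (I(q) = (2*q)/((2*q)) = (2*q)*(1/(2*q)) = 1)
P(a) = 1 (P(a) = (1 + 0)² = 1² = 1)
P(v(-14)) + 13959 = 1 + 13959 = 13960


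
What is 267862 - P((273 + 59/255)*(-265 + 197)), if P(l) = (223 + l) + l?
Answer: 4571977/15 ≈ 3.0480e+5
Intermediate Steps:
P(l) = 223 + 2*l
267862 - P((273 + 59/255)*(-265 + 197)) = 267862 - (223 + 2*((273 + 59/255)*(-265 + 197))) = 267862 - (223 + 2*((273 + 59*(1/255))*(-68))) = 267862 - (223 + 2*((273 + 59/255)*(-68))) = 267862 - (223 + 2*((69674/255)*(-68))) = 267862 - (223 + 2*(-278696/15)) = 267862 - (223 - 557392/15) = 267862 - 1*(-554047/15) = 267862 + 554047/15 = 4571977/15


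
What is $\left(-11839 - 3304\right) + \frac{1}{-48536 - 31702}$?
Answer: $- \frac{1215044035}{80238} \approx -15143.0$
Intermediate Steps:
$\left(-11839 - 3304\right) + \frac{1}{-48536 - 31702} = -15143 + \frac{1}{-80238} = -15143 - \frac{1}{80238} = - \frac{1215044035}{80238}$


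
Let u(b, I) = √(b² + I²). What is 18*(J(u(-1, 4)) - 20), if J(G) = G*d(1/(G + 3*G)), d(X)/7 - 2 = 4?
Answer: -360 + 756*√17 ≈ 2757.1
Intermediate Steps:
d(X) = 42 (d(X) = 14 + 7*4 = 14 + 28 = 42)
u(b, I) = √(I² + b²)
J(G) = 42*G (J(G) = G*42 = 42*G)
18*(J(u(-1, 4)) - 20) = 18*(42*√(4² + (-1)²) - 20) = 18*(42*√(16 + 1) - 20) = 18*(42*√17 - 20) = 18*(-20 + 42*√17) = -360 + 756*√17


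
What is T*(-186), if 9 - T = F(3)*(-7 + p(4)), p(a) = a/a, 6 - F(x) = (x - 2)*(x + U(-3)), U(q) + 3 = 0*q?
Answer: -8370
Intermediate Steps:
U(q) = -3 (U(q) = -3 + 0*q = -3 + 0 = -3)
F(x) = 6 - (-3 + x)*(-2 + x) (F(x) = 6 - (x - 2)*(x - 3) = 6 - (-2 + x)*(-3 + x) = 6 - (-3 + x)*(-2 + x))
p(a) = 1
T = 45 (T = 9 - 3*(5 - 1*3)*(-7 + 1) = 9 - 3*(5 - 3)*(-6) = 9 - 3*2*(-6) = 9 - 6*(-6) = 9 - 1*(-36) = 9 + 36 = 45)
T*(-186) = 45*(-186) = -8370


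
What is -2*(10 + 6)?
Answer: -32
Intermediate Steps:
-2*(10 + 6) = -2*16 = -1*32 = -32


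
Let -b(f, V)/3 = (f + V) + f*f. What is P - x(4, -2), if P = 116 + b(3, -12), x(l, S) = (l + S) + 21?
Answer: 93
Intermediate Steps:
b(f, V) = -3*V - 3*f - 3*f**2 (b(f, V) = -3*((f + V) + f*f) = -3*((V + f) + f**2) = -3*(V + f + f**2) = -3*V - 3*f - 3*f**2)
x(l, S) = 21 + S + l (x(l, S) = (S + l) + 21 = 21 + S + l)
P = 116 (P = 116 + (-3*(-12) - 3*3 - 3*3**2) = 116 + (36 - 9 - 3*9) = 116 + (36 - 9 - 27) = 116 + 0 = 116)
P - x(4, -2) = 116 - (21 - 2 + 4) = 116 - 1*23 = 116 - 23 = 93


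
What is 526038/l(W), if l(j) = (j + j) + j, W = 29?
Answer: 175346/29 ≈ 6046.4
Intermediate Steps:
l(j) = 3*j (l(j) = 2*j + j = 3*j)
526038/l(W) = 526038/((3*29)) = 526038/87 = 526038*(1/87) = 175346/29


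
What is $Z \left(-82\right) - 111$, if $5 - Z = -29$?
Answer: $-2899$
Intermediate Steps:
$Z = 34$ ($Z = 5 - -29 = 5 + 29 = 34$)
$Z \left(-82\right) - 111 = 34 \left(-82\right) - 111 = -2788 - 111 = -2899$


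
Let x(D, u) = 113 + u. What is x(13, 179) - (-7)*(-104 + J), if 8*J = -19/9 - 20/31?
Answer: -978535/2232 ≈ -438.41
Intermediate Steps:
J = -769/2232 (J = (-19/9 - 20/31)/8 = (1/8)*(-769/279) = -769/2232 ≈ -0.34453)
x(13, 179) - (-7)*(-104 + J) = (113 + 179) - (-7)*(-104 - 769/2232) = 292 - (-7)*(-232897)/2232 = 292 - 1*1630279/2232 = 292 - 1630279/2232 = -978535/2232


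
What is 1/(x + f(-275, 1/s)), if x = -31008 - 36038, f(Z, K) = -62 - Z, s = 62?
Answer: -1/66833 ≈ -1.4963e-5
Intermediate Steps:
x = -67046
1/(x + f(-275, 1/s)) = 1/(-67046 + (-62 - 1*(-275))) = 1/(-67046 + (-62 + 275)) = 1/(-67046 + 213) = 1/(-66833) = -1/66833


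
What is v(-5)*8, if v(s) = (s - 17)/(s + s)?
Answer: 88/5 ≈ 17.600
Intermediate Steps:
v(s) = (-17 + s)/(2*s) (v(s) = (-17 + s)/((2*s)) = (-17 + s)*(1/(2*s)) = (-17 + s)/(2*s))
v(-5)*8 = ((1/2)*(-17 - 5)/(-5))*8 = ((1/2)*(-1/5)*(-22))*8 = (11/5)*8 = 88/5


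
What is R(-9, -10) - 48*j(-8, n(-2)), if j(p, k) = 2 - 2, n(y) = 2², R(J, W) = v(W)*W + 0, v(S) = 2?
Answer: -20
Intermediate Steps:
R(J, W) = 2*W (R(J, W) = 2*W + 0 = 2*W)
n(y) = 4
j(p, k) = 0
R(-9, -10) - 48*j(-8, n(-2)) = 2*(-10) - 48*0 = -20 + 0 = -20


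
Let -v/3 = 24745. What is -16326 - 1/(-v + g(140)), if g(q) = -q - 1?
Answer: -1209658645/74094 ≈ -16326.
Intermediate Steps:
v = -74235 (v = -3*24745 = -74235)
g(q) = -1 - q
-16326 - 1/(-v + g(140)) = -16326 - 1/(-1*(-74235) + (-1 - 1*140)) = -16326 - 1/(74235 + (-1 - 140)) = -16326 - 1/(74235 - 141) = -16326 - 1/74094 = -1209658645/74094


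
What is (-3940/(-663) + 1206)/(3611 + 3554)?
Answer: 803518/4750395 ≈ 0.16915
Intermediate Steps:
(-3940/(-663) + 1206)/(3611 + 3554) = (-3940*(-1/663) + 1206)/7165 = (3940/663 + 1206)*(1/7165) = (803518/663)*(1/7165) = 803518/4750395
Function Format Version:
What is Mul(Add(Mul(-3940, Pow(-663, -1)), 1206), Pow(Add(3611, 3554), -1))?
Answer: Rational(803518, 4750395) ≈ 0.16915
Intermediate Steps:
Mul(Add(Mul(-3940, Pow(-663, -1)), 1206), Pow(Add(3611, 3554), -1)) = Mul(Add(Mul(-3940, Rational(-1, 663)), 1206), Pow(7165, -1)) = Mul(Add(Rational(3940, 663), 1206), Rational(1, 7165)) = Mul(Rational(803518, 663), Rational(1, 7165)) = Rational(803518, 4750395)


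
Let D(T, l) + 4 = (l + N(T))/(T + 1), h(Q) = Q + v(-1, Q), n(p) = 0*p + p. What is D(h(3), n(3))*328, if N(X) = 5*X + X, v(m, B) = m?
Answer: 328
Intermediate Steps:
n(p) = p (n(p) = 0 + p = p)
h(Q) = -1 + Q (h(Q) = Q - 1 = -1 + Q)
N(X) = 6*X
D(T, l) = -4 + (l + 6*T)/(1 + T) (D(T, l) = -4 + (l + 6*T)/(T + 1) = -4 + (l + 6*T)/(1 + T))
D(h(3), n(3))*328 = ((-4 + 3 + 2*(-1 + 3))/(1 + (-1 + 3)))*328 = ((-4 + 3 + 2*2)/(1 + 2))*328 = ((-4 + 3 + 4)/3)*328 = ((1/3)*3)*328 = 1*328 = 328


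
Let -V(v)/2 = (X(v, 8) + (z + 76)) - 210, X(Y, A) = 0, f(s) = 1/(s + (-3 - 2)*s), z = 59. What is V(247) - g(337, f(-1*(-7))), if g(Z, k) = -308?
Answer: 458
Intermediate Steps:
f(s) = -1/(4*s) (f(s) = 1/(s - 5*s) = 1/(-4*s) = -1/(4*s))
V(v) = 150 (V(v) = -2*((0 + (59 + 76)) - 210) = -2*((0 + 135) - 210) = -2*(135 - 210) = -2*(-75) = 150)
V(247) - g(337, f(-1*(-7))) = 150 - 1*(-308) = 150 + 308 = 458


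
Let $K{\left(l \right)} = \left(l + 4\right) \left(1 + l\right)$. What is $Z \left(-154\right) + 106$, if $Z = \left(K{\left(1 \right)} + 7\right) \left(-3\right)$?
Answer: $7960$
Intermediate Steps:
$K{\left(l \right)} = \left(1 + l\right) \left(4 + l\right)$ ($K{\left(l \right)} = \left(4 + l\right) \left(1 + l\right) = \left(1 + l\right) \left(4 + l\right)$)
$Z = -51$ ($Z = \left(\left(4 + 1^{2} + 5 \cdot 1\right) + 7\right) \left(-3\right) = \left(\left(4 + 1 + 5\right) + 7\right) \left(-3\right) = \left(10 + 7\right) \left(-3\right) = 17 \left(-3\right) = -51$)
$Z \left(-154\right) + 106 = \left(-51\right) \left(-154\right) + 106 = 7854 + 106 = 7960$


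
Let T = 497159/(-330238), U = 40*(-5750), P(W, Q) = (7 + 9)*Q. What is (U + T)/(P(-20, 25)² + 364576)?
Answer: -75955237159/173234929088 ≈ -0.43845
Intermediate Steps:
P(W, Q) = 16*Q
U = -230000
T = -497159/330238 (T = 497159*(-1/330238) = -497159/330238 ≈ -1.5055)
(U + T)/(P(-20, 25)² + 364576) = (-230000 - 497159/330238)/((16*25)² + 364576) = -75955237159/(330238*(400² + 364576)) = -75955237159/(330238*(160000 + 364576)) = -75955237159/330238/524576 = -75955237159/330238*1/524576 = -75955237159/173234929088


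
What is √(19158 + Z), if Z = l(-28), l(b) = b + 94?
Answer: 6*√534 ≈ 138.65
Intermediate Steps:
l(b) = 94 + b
Z = 66 (Z = 94 - 28 = 66)
√(19158 + Z) = √(19158 + 66) = √19224 = 6*√534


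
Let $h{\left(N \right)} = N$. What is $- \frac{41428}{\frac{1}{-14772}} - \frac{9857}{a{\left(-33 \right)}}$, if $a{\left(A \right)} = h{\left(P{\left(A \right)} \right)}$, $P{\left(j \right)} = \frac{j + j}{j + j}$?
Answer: $611964559$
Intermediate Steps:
$P{\left(j \right)} = 1$ ($P{\left(j \right)} = \frac{2 j}{2 j} = 2 j \frac{1}{2 j} = 1$)
$a{\left(A \right)} = 1$
$- \frac{41428}{\frac{1}{-14772}} - \frac{9857}{a{\left(-33 \right)}} = - \frac{41428}{\frac{1}{-14772}} - \frac{9857}{1} = - \frac{41428}{- \frac{1}{14772}} - 9857 = \left(-41428\right) \left(-14772\right) - 9857 = 611974416 - 9857 = 611964559$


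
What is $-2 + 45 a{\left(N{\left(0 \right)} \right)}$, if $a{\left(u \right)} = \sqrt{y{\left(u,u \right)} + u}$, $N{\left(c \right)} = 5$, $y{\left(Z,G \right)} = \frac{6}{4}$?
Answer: $-2 + \frac{45 \sqrt{26}}{2} \approx 112.73$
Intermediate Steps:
$y{\left(Z,G \right)} = \frac{3}{2}$ ($y{\left(Z,G \right)} = 6 \cdot \frac{1}{4} = \frac{3}{2}$)
$a{\left(u \right)} = \sqrt{\frac{3}{2} + u}$
$-2 + 45 a{\left(N{\left(0 \right)} \right)} = -2 + 45 \frac{\sqrt{6 + 4 \cdot 5}}{2} = -2 + 45 \frac{\sqrt{6 + 20}}{2} = -2 + 45 \frac{\sqrt{26}}{2} = -2 + \frac{45 \sqrt{26}}{2}$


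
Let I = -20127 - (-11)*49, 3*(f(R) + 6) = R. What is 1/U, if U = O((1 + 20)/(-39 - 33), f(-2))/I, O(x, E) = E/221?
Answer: 3246711/5 ≈ 6.4934e+5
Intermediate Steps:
f(R) = -6 + R/3
I = -19588 (I = -20127 - 1*(-539) = -20127 + 539 = -19588)
O(x, E) = E/221 (O(x, E) = E*(1/221) = E/221)
U = 5/3246711 (U = ((-6 + (1/3)*(-2))/221)/(-19588) = ((-6 - 2/3)/221)*(-1/19588) = ((1/221)*(-20/3))*(-1/19588) = -20/663*(-1/19588) = 5/3246711 ≈ 1.5400e-6)
1/U = 1/(5/3246711) = 3246711/5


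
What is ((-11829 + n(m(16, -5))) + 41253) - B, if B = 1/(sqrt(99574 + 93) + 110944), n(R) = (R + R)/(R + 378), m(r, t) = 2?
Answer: 34405636425798109/1169304789555 + sqrt(99667)/12308471469 ≈ 29424.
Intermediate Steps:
n(R) = 2*R/(378 + R) (n(R) = (2*R)/(378 + R) = 2*R/(378 + R))
B = 1/(110944 + sqrt(99667)) (B = 1/(sqrt(99667) + 110944) = 1/(110944 + sqrt(99667)) ≈ 8.9880e-6)
((-11829 + n(m(16, -5))) + 41253) - B = ((-11829 + 2*2/(378 + 2)) + 41253) - (110944/12308471469 - sqrt(99667)/12308471469) = ((-11829 + 2*2/380) + 41253) + (-110944/12308471469 + sqrt(99667)/12308471469) = ((-11829 + 2*2*(1/380)) + 41253) + (-110944/12308471469 + sqrt(99667)/12308471469) = ((-11829 + 1/95) + 41253) + (-110944/12308471469 + sqrt(99667)/12308471469) = (-1123754/95 + 41253) + (-110944/12308471469 + sqrt(99667)/12308471469) = 2795281/95 + (-110944/12308471469 + sqrt(99667)/12308471469) = 34405636425798109/1169304789555 + sqrt(99667)/12308471469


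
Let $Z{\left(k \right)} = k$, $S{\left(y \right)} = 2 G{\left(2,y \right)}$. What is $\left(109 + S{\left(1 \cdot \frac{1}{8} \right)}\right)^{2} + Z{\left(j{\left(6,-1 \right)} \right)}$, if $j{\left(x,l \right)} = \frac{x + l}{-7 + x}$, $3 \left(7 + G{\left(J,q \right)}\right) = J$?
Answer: $\frac{83476}{9} \approx 9275.1$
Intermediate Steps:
$G{\left(J,q \right)} = -7 + \frac{J}{3}$
$j{\left(x,l \right)} = \frac{l + x}{-7 + x}$
$S{\left(y \right)} = - \frac{38}{3}$ ($S{\left(y \right)} = 2 \left(-7 + \frac{1}{3} \cdot 2\right) = 2 \left(-7 + \frac{2}{3}\right) = 2 \left(- \frac{19}{3}\right) = - \frac{38}{3}$)
$\left(109 + S{\left(1 \cdot \frac{1}{8} \right)}\right)^{2} + Z{\left(j{\left(6,-1 \right)} \right)} = \left(109 - \frac{38}{3}\right)^{2} + \frac{-1 + 6}{-7 + 6} = \left(\frac{289}{3}\right)^{2} + \frac{1}{-1} \cdot 5 = \frac{83521}{9} - 5 = \frac{83476}{9}$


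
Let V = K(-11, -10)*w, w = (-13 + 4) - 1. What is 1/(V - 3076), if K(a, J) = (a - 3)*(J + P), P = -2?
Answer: -1/4756 ≈ -0.00021026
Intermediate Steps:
K(a, J) = (-3 + a)*(-2 + J) (K(a, J) = (a - 3)*(J - 2) = (-3 + a)*(-2 + J))
w = -10 (w = -9 - 1 = -10)
V = -1680 (V = (6 - 3*(-10) - 2*(-11) - 10*(-11))*(-10) = (6 + 30 + 22 + 110)*(-10) = 168*(-10) = -1680)
1/(V - 3076) = 1/(-1680 - 3076) = 1/(-4756) = -1/4756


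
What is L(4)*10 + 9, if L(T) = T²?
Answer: 169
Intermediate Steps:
L(4)*10 + 9 = 4²*10 + 9 = 16*10 + 9 = 160 + 9 = 169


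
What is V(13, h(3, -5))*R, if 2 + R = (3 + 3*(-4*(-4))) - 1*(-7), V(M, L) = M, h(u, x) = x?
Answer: 728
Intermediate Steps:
R = 56 (R = -2 + ((3 + 3*(-4*(-4))) - 1*(-7)) = -2 + ((3 + 3*16) + 7) = -2 + ((3 + 48) + 7) = -2 + (51 + 7) = -2 + 58 = 56)
V(13, h(3, -5))*R = 13*56 = 728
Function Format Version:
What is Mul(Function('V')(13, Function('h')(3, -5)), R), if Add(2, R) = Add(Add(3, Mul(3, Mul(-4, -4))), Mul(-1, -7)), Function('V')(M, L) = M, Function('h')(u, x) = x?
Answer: 728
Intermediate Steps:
R = 56 (R = Add(-2, Add(Add(3, Mul(3, Mul(-4, -4))), Mul(-1, -7))) = Add(-2, Add(Add(3, Mul(3, 16)), 7)) = Add(-2, Add(Add(3, 48), 7)) = Add(-2, Add(51, 7)) = Add(-2, 58) = 56)
Mul(Function('V')(13, Function('h')(3, -5)), R) = Mul(13, 56) = 728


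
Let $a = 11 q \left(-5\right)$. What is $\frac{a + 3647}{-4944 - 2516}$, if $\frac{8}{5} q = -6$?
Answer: $- \frac{15413}{29840} \approx -0.51652$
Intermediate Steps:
$q = - \frac{15}{4}$ ($q = \frac{5}{8} \left(-6\right) = - \frac{15}{4} \approx -3.75$)
$a = \frac{825}{4}$ ($a = 11 \left(- \frac{15}{4}\right) \left(-5\right) = \left(- \frac{165}{4}\right) \left(-5\right) = \frac{825}{4} \approx 206.25$)
$\frac{a + 3647}{-4944 - 2516} = \frac{\frac{825}{4} + 3647}{-4944 - 2516} = \frac{15413}{4 \left(-7460\right)} = \frac{15413}{4} \left(- \frac{1}{7460}\right) = - \frac{15413}{29840}$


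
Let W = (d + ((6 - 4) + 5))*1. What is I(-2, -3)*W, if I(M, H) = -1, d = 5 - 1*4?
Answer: -8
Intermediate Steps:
d = 1 (d = 5 - 4 = 1)
W = 8 (W = (1 + ((6 - 4) + 5))*1 = (1 + (2 + 5))*1 = (1 + 7)*1 = 8*1 = 8)
I(-2, -3)*W = -1*8 = -8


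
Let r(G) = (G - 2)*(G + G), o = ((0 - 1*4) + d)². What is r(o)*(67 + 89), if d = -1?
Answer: 179400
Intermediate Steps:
o = 25 (o = ((0 - 1*4) - 1)² = ((0 - 4) - 1)² = (-4 - 1)² = (-5)² = 25)
r(G) = 2*G*(-2 + G) (r(G) = (-2 + G)*(2*G) = 2*G*(-2 + G))
r(o)*(67 + 89) = (2*25*(-2 + 25))*(67 + 89) = (2*25*23)*156 = 1150*156 = 179400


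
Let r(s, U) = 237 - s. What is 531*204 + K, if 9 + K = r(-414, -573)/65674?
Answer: 1016211423/9382 ≈ 1.0832e+5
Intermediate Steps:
K = -84345/9382 (K = -9 + (237 - 1*(-414))/65674 = -9 + (237 + 414)*(1/65674) = -9 + 651*(1/65674) = -9 + 93/9382 = -84345/9382 ≈ -8.9901)
531*204 + K = 531*204 - 84345/9382 = 108324 - 84345/9382 = 1016211423/9382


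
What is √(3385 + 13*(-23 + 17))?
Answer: √3307 ≈ 57.507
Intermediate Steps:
√(3385 + 13*(-23 + 17)) = √(3385 + 13*(-6)) = √(3385 - 78) = √3307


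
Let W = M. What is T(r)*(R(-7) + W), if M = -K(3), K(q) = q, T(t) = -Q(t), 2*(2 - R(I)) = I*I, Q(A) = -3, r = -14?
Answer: -153/2 ≈ -76.500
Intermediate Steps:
R(I) = 2 - I²/2 (R(I) = 2 - I*I/2 = 2 - I²/2)
T(t) = 3 (T(t) = -1*(-3) = 3)
M = -3 (M = -1*3 = -3)
W = -3
T(r)*(R(-7) + W) = 3*((2 - ½*(-7)²) - 3) = 3*((2 - ½*49) - 3) = 3*((2 - 49/2) - 3) = 3*(-45/2 - 3) = 3*(-51/2) = -153/2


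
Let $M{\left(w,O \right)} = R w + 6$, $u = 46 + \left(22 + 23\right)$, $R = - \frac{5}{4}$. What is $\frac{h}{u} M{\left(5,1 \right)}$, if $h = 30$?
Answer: $- \frac{15}{182} \approx -0.082418$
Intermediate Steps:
$R = - \frac{5}{4}$ ($R = \left(-5\right) \frac{1}{4} = - \frac{5}{4} \approx -1.25$)
$u = 91$ ($u = 46 + 45 = 91$)
$M{\left(w,O \right)} = 6 - \frac{5 w}{4}$ ($M{\left(w,O \right)} = - \frac{5 w}{4} + 6 = 6 - \frac{5 w}{4}$)
$\frac{h}{u} M{\left(5,1 \right)} = \frac{30}{91} \left(6 - \frac{25}{4}\right) = 30 \cdot \frac{1}{91} \left(6 - \frac{25}{4}\right) = \frac{30}{91} \left(- \frac{1}{4}\right) = - \frac{15}{182}$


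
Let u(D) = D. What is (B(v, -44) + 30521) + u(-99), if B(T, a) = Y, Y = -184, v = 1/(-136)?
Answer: 30238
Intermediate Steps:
v = -1/136 ≈ -0.0073529
B(T, a) = -184
(B(v, -44) + 30521) + u(-99) = (-184 + 30521) - 99 = 30337 - 99 = 30238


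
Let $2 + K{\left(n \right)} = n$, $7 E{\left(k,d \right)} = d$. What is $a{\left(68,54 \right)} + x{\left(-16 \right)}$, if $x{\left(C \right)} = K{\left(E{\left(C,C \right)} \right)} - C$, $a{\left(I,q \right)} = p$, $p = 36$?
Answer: $\frac{334}{7} \approx 47.714$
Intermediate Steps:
$a{\left(I,q \right)} = 36$
$E{\left(k,d \right)} = \frac{d}{7}$
$K{\left(n \right)} = -2 + n$
$x{\left(C \right)} = -2 - \frac{6 C}{7}$ ($x{\left(C \right)} = \left(-2 + \frac{C}{7}\right) - C = -2 - \frac{6 C}{7}$)
$a{\left(68,54 \right)} + x{\left(-16 \right)} = 36 - - \frac{82}{7} = 36 + \left(-2 + \frac{96}{7}\right) = 36 + \frac{82}{7} = \frac{334}{7}$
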